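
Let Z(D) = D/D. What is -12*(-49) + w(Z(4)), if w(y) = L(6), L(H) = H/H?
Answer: 589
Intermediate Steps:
Z(D) = 1
L(H) = 1
w(y) = 1
-12*(-49) + w(Z(4)) = -12*(-49) + 1 = 588 + 1 = 589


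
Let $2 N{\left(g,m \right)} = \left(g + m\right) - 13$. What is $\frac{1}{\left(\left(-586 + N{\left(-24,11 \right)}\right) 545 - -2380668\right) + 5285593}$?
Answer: $\frac{1}{7339806} \approx 1.3624 \cdot 10^{-7}$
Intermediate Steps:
$N{\left(g,m \right)} = - \frac{13}{2} + \frac{g}{2} + \frac{m}{2}$ ($N{\left(g,m \right)} = \frac{\left(g + m\right) - 13}{2} = \frac{-13 + g + m}{2} = - \frac{13}{2} + \frac{g}{2} + \frac{m}{2}$)
$\frac{1}{\left(\left(-586 + N{\left(-24,11 \right)}\right) 545 - -2380668\right) + 5285593} = \frac{1}{\left(\left(-586 + \left(- \frac{13}{2} + \frac{1}{2} \left(-24\right) + \frac{1}{2} \cdot 11\right)\right) 545 - -2380668\right) + 5285593} = \frac{1}{\left(\left(-586 - 13\right) 545 + 2380668\right) + 5285593} = \frac{1}{\left(\left(-599\right) 545 + 2380668\right) + 5285593} = \frac{1}{\left(-326455 + 2380668\right) + 5285593} = \frac{1}{2054213 + 5285593} = \frac{1}{7339806}$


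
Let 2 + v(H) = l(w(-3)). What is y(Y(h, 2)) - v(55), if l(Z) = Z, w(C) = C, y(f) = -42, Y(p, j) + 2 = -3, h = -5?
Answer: -37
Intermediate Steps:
Y(p, j) = -5 (Y(p, j) = -2 - 3 = -5)
v(H) = -5 (v(H) = -2 - 3 = -5)
y(Y(h, 2)) - v(55) = -42 - 1*(-5) = -42 + 5 = -37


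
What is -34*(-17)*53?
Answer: 30634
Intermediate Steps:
-34*(-17)*53 = 578*53 = 30634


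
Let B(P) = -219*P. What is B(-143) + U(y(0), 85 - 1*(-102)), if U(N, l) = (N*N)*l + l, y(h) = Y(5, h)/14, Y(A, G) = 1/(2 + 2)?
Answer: 98796731/3136 ≈ 31504.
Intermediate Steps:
Y(A, G) = ¼ (Y(A, G) = 1/4 = ¼)
y(h) = 1/56 (y(h) = (¼)/14 = (¼)*(1/14) = 1/56)
U(N, l) = l + l*N² (U(N, l) = N²*l + l = l*N² + l = l + l*N²)
B(-143) + U(y(0), 85 - 1*(-102)) = -219*(-143) + (85 - 1*(-102))*(1 + (1/56)²) = 31317 + (85 + 102)*(1 + 1/3136) = 31317 + 187*(3137/3136) = 31317 + 586619/3136 = 98796731/3136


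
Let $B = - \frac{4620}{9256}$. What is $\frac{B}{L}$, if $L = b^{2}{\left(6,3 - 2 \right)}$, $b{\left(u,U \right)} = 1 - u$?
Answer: $- \frac{231}{11570} \approx -0.019965$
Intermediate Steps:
$B = - \frac{1155}{2314}$ ($B = \left(-4620\right) \frac{1}{9256} = - \frac{1155}{2314} \approx -0.49914$)
$L = 25$ ($L = \left(1 - 6\right)^{2} = \left(-5\right)^{2} = 25$)
$\frac{B}{L} = - \frac{1155}{2314 \cdot 25} = \left(- \frac{1155}{2314}\right) \frac{1}{25} = - \frac{231}{11570}$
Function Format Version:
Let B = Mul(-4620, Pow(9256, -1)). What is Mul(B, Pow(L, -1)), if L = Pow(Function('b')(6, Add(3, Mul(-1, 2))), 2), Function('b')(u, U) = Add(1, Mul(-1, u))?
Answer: Rational(-231, 11570) ≈ -0.019965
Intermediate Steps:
B = Rational(-1155, 2314) (B = Mul(-4620, Rational(1, 9256)) = Rational(-1155, 2314) ≈ -0.49914)
L = 25 (L = Pow(Add(1, Mul(-1, 6)), 2) = Pow(Add(1, -6), 2) = Pow(-5, 2) = 25)
Mul(B, Pow(L, -1)) = Mul(Rational(-1155, 2314), Pow(25, -1)) = Mul(Rational(-1155, 2314), Rational(1, 25)) = Rational(-231, 11570)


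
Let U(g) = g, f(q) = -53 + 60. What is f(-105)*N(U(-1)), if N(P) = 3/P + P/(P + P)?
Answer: -35/2 ≈ -17.500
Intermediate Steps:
f(q) = 7
N(P) = 1/2 + 3/P (N(P) = 3/P + P/((2*P)) = 3/P + P*(1/(2*P)) = 3/P + 1/2 = 1/2 + 3/P)
f(-105)*N(U(-1)) = 7*((1/2)*(6 - 1)/(-1)) = 7*((1/2)*(-1)*5) = 7*(-5/2) = -35/2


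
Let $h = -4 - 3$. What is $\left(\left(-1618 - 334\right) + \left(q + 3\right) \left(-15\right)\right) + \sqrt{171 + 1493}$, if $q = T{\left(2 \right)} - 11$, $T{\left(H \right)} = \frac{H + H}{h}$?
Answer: $- \frac{12764}{7} + 8 \sqrt{26} \approx -1782.6$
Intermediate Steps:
$h = -7$
$T{\left(H \right)} = - \frac{2 H}{7}$ ($T{\left(H \right)} = \frac{H + H}{-7} = 2 H \left(- \frac{1}{7}\right) = - \frac{2 H}{7}$)
$q = - \frac{81}{7}$ ($q = \left(- \frac{2}{7}\right) 2 - 11 = - \frac{4}{7} - 11 = - \frac{81}{7} \approx -11.571$)
$\left(\left(-1618 - 334\right) + \left(q + 3\right) \left(-15\right)\right) + \sqrt{171 + 1493} = \left(\left(-1618 - 334\right) + \left(- \frac{81}{7} + 3\right) \left(-15\right)\right) + \sqrt{171 + 1493} = \left(\left(-1618 - 334\right) - - \frac{900}{7}\right) + \sqrt{1664} = \left(-1952 + \frac{900}{7}\right) + 8 \sqrt{26} = - \frac{12764}{7} + 8 \sqrt{26}$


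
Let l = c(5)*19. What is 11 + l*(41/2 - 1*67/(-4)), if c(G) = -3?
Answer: -8449/4 ≈ -2112.3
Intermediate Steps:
l = -57 (l = -3*19 = -57)
11 + l*(41/2 - 1*67/(-4)) = 11 - 57*(41/2 - 1*67/(-4)) = 11 - 57*(41*(½) - 67*(-¼)) = 11 - 57*(41/2 + 67/4) = 11 - 57*149/4 = 11 - 8493/4 = -8449/4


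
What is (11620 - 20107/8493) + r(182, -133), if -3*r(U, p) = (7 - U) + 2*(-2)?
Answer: 33058434/2831 ≈ 11677.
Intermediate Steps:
r(U, p) = -1 + U/3 (r(U, p) = -((7 - U) + 2*(-2))/3 = -((7 - U) - 4)/3 = -(3 - U)/3 = -1 + U/3)
(11620 - 20107/8493) + r(182, -133) = (11620 - 20107/8493) + (-1 + (1/3)*182) = (11620 - 20107*1/8493) + (-1 + 182/3) = (11620 - 20107/8493) + 179/3 = 98668553/8493 + 179/3 = 33058434/2831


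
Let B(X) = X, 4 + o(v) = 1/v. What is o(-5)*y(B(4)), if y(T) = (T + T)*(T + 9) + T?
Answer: -2268/5 ≈ -453.60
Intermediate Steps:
o(v) = -4 + 1/v
y(T) = T + 2*T*(9 + T) (y(T) = (2*T)*(9 + T) + T = 2*T*(9 + T) + T = T + 2*T*(9 + T))
o(-5)*y(B(4)) = (-4 + 1/(-5))*(4*(19 + 2*4)) = (-4 - 1/5)*(4*(19 + 8)) = -84*27/5 = -21/5*108 = -2268/5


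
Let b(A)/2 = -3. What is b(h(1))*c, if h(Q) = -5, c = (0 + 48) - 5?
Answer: -258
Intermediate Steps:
c = 43 (c = 48 - 5 = 43)
b(A) = -6 (b(A) = 2*(-3) = -6)
b(h(1))*c = -6*43 = -258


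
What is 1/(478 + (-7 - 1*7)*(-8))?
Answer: 1/590 ≈ 0.0016949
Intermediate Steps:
1/(478 + (-7 - 1*7)*(-8)) = 1/(478 + (-7 - 7)*(-8)) = 1/(478 - 14*(-8)) = 1/(478 + 112) = 1/590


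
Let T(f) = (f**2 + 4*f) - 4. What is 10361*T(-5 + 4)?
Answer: -72527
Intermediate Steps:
T(f) = -4 + f**2 + 4*f
10361*T(-5 + 4) = 10361*(-4 + (-5 + 4)**2 + 4*(-5 + 4)) = 10361*(-4 + (-1)**2 + 4*(-1)) = 10361*(-4 + 1 - 4) = 10361*(-7) = -72527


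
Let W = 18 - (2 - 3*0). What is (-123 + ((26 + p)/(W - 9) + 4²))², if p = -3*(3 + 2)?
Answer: 544644/49 ≈ 11115.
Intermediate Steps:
p = -15 (p = -3*5 = -15)
W = 16 (W = 18 - (2 + 0) = 18 - 1*2 = 18 - 2 = 16)
(-123 + ((26 + p)/(W - 9) + 4²))² = (-123 + ((26 - 15)/(16 - 9) + 4²))² = (-123 + (11/7 + 16))² = (-123 + 123/7)² = (-738/7)² = 544644/49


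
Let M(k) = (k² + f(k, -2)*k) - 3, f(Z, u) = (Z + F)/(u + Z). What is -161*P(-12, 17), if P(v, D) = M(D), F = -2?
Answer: -48783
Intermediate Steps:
f(Z, u) = (-2 + Z)/(Z + u) (f(Z, u) = (Z - 2)/(u + Z) = (-2 + Z)/(Z + u))
M(k) = -3 + k + k² (M(k) = (k² + ((-2 + k)/(k - 2))*k) - 3 = (k² + ((-2 + k)/(-2 + k))*k) - 3 = (k² + 1*k) - 3 = (k² + k) - 3 = (k + k²) - 3 = -3 + k + k²)
P(v, D) = -3 + D + D²
-161*P(-12, 17) = -161*(-3 + 17 + 17²) = -161*(-3 + 17 + 289) = -161*303 = -48783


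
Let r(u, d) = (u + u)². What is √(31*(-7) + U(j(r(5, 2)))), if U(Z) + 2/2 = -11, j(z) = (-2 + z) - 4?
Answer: I*√229 ≈ 15.133*I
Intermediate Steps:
r(u, d) = 4*u² (r(u, d) = (2*u)² = 4*u²)
j(z) = -6 + z
U(Z) = -12 (U(Z) = -1 - 11 = -12)
√(31*(-7) + U(j(r(5, 2)))) = √(31*(-7) - 12) = √(-217 - 12) = √(-229) = I*√229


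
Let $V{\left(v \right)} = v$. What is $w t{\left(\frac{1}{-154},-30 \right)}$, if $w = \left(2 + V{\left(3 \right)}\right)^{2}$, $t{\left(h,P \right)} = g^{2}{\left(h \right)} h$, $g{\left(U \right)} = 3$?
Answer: $- \frac{225}{154} \approx -1.461$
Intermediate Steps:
$t{\left(h,P \right)} = 9 h$ ($t{\left(h,P \right)} = 3^{2} h = 9 h$)
$w = 25$ ($w = \left(2 + 3\right)^{2} = 5^{2} = 25$)
$w t{\left(\frac{1}{-154},-30 \right)} = 25 \frac{9}{-154} = 25 \cdot 9 \left(- \frac{1}{154}\right) = 25 \left(- \frac{9}{154}\right) = - \frac{225}{154}$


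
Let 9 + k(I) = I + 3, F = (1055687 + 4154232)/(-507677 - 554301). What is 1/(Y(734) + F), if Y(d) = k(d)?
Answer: 1061978/767910065 ≈ 0.0013829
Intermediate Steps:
F = -5209919/1061978 (F = 5209919/(-1061978) = 5209919*(-1/1061978) = -5209919/1061978 ≈ -4.9059)
k(I) = -6 + I (k(I) = -9 + (I + 3) = -9 + (3 + I) = -6 + I)
Y(d) = -6 + d
1/(Y(734) + F) = 1/((-6 + 734) - 5209919/1061978) = 1/(728 - 5209919/1061978) = 1/(767910065/1061978) = 1061978/767910065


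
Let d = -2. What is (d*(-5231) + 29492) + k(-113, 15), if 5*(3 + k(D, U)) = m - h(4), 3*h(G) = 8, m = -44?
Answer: 119825/3 ≈ 39942.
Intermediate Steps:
h(G) = 8/3 (h(G) = (⅓)*8 = 8/3)
k(D, U) = -37/3 (k(D, U) = -3 + (-44 - 1*8/3)/5 = -3 + (-44 - 8/3)/5 = -3 + (⅕)*(-140/3) = -3 - 28/3 = -37/3)
(d*(-5231) + 29492) + k(-113, 15) = (-2*(-5231) + 29492) - 37/3 = (10462 + 29492) - 37/3 = 39954 - 37/3 = 119825/3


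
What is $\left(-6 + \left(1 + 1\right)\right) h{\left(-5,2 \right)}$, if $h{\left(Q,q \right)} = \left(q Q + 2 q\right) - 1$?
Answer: $28$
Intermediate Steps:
$h{\left(Q,q \right)} = -1 + 2 q + Q q$ ($h{\left(Q,q \right)} = \left(Q q + 2 q\right) - 1 = \left(2 q + Q q\right) - 1 = -1 + 2 q + Q q$)
$\left(-6 + \left(1 + 1\right)\right) h{\left(-5,2 \right)} = \left(-6 + \left(1 + 1\right)\right) \left(-1 + 2 \cdot 2 - 10\right) = \left(-6 + 2\right) \left(-1 + 4 - 10\right) = \left(-4\right) \left(-7\right) = 28$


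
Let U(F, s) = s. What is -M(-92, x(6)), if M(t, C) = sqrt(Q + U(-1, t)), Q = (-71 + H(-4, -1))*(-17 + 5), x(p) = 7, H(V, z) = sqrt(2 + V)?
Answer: -2*sqrt(190 - 3*I*sqrt(2)) ≈ -27.57 + 0.30777*I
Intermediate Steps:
Q = 852 - 12*I*sqrt(2) (Q = (-71 + sqrt(2 - 4))*(-17 + 5) = (-71 + sqrt(-2))*(-12) = (-71 + I*sqrt(2))*(-12) = 852 - 12*I*sqrt(2) ≈ 852.0 - 16.971*I)
M(t, C) = sqrt(852 + t - 12*I*sqrt(2)) (M(t, C) = sqrt((852 - 12*I*sqrt(2)) + t) = sqrt(852 + t - 12*I*sqrt(2)))
-M(-92, x(6)) = -sqrt(852 - 92 - 12*I*sqrt(2)) = -sqrt(760 - 12*I*sqrt(2))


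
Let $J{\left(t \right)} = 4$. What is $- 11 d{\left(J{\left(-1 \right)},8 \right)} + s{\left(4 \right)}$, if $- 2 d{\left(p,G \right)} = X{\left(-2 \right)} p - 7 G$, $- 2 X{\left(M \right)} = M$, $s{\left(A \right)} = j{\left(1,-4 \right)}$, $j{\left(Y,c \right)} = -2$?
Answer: $-288$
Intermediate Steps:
$s{\left(A \right)} = -2$
$X{\left(M \right)} = - \frac{M}{2}$
$d{\left(p,G \right)} = - \frac{p}{2} + \frac{7 G}{2}$ ($d{\left(p,G \right)} = - \frac{\left(- \frac{1}{2}\right) \left(-2\right) p - 7 G}{2} = - \frac{1 p - 7 G}{2} = - \frac{p - 7 G}{2} = - \frac{p}{2} + \frac{7 G}{2}$)
$- 11 d{\left(J{\left(-1 \right)},8 \right)} + s{\left(4 \right)} = - 11 \left(\left(- \frac{1}{2}\right) 4 + \frac{7}{2} \cdot 8\right) - 2 = - 11 \left(-2 + 28\right) - 2 = \left(-11\right) 26 - 2 = -286 - 2 = -288$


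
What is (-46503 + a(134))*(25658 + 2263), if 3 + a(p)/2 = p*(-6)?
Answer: -1343474757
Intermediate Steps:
a(p) = -6 - 12*p (a(p) = -6 + 2*(p*(-6)) = -6 + 2*(-6*p) = -6 - 12*p)
(-46503 + a(134))*(25658 + 2263) = (-46503 + (-6 - 12*134))*(25658 + 2263) = (-46503 + (-6 - 1608))*27921 = (-46503 - 1614)*27921 = -48117*27921 = -1343474757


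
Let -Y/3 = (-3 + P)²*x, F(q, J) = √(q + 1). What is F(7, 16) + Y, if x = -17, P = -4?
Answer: 2499 + 2*√2 ≈ 2501.8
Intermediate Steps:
F(q, J) = √(1 + q)
Y = 2499 (Y = -3*(-3 - 4)²*(-17) = -3*(-7)²*(-17) = -147*(-17) = -3*(-833) = 2499)
F(7, 16) + Y = √(1 + 7) + 2499 = √8 + 2499 = 2*√2 + 2499 = 2499 + 2*√2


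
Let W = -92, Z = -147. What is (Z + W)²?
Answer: 57121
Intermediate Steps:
(Z + W)² = (-147 - 92)² = (-239)² = 57121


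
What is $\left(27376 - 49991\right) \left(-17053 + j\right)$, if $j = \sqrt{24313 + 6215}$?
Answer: $385653595 - 542760 \sqrt{53} \approx 3.817 \cdot 10^{8}$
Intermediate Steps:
$j = 24 \sqrt{53}$ ($j = \sqrt{30528} = 24 \sqrt{53} \approx 174.72$)
$\left(27376 - 49991\right) \left(-17053 + j\right) = \left(27376 - 49991\right) \left(-17053 + 24 \sqrt{53}\right) = - 22615 \left(-17053 + 24 \sqrt{53}\right) = 385653595 - 542760 \sqrt{53}$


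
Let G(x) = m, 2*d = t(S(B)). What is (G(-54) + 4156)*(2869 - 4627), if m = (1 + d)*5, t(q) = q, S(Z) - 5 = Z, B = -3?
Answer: -7323828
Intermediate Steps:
S(Z) = 5 + Z
d = 1 (d = (5 - 3)/2 = (1/2)*2 = 1)
m = 10 (m = (1 + 1)*5 = 2*5 = 10)
G(x) = 10
(G(-54) + 4156)*(2869 - 4627) = (10 + 4156)*(2869 - 4627) = 4166*(-1758) = -7323828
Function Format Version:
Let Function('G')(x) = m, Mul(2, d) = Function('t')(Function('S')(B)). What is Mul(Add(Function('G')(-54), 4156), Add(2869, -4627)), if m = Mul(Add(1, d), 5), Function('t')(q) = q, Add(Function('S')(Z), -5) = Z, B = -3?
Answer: -7323828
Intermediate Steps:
Function('S')(Z) = Add(5, Z)
d = 1 (d = Mul(Rational(1, 2), Add(5, -3)) = Mul(Rational(1, 2), 2) = 1)
m = 10 (m = Mul(Add(1, 1), 5) = Mul(2, 5) = 10)
Function('G')(x) = 10
Mul(Add(Function('G')(-54), 4156), Add(2869, -4627)) = Mul(Add(10, 4156), Add(2869, -4627)) = Mul(4166, -1758) = -7323828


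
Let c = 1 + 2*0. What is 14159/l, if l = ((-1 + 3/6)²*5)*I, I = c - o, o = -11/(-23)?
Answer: 325657/15 ≈ 21710.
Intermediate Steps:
c = 1 (c = 1 + 0 = 1)
o = 11/23 (o = -11*(-1/23) = 11/23 ≈ 0.47826)
I = 12/23 (I = 1 - 1*11/23 = 1 - 11/23 = 12/23 ≈ 0.52174)
l = 15/23 (l = ((-1 + 3/6)²*5)*(12/23) = ((-1 + 3*(⅙))²*5)*(12/23) = ((-1 + ½)²*5)*(12/23) = ((-½)²*5)*(12/23) = ((¼)*5)*(12/23) = (5/4)*(12/23) = 15/23 ≈ 0.65217)
14159/l = 14159/(15/23) = 14159*(23/15) = 325657/15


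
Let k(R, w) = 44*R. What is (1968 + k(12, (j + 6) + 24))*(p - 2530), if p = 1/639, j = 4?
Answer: -1345068608/213 ≈ -6.3149e+6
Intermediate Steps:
p = 1/639 ≈ 0.0015649
(1968 + k(12, (j + 6) + 24))*(p - 2530) = (1968 + 44*12)*(1/639 - 2530) = (1968 + 528)*(-1616669/639) = 2496*(-1616669/639) = -1345068608/213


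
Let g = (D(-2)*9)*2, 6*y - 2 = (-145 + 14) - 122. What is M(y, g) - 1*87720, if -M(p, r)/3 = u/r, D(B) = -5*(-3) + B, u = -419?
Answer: -6841741/78 ≈ -87715.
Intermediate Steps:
y = -251/6 (y = 1/3 + ((-145 + 14) - 122)/6 = 1/3 + (-131 - 122)/6 = 1/3 + (1/6)*(-253) = 1/3 - 253/6 = -251/6 ≈ -41.833)
D(B) = 15 + B
g = 234 (g = ((15 - 2)*9)*2 = (13*9)*2 = 117*2 = 234)
M(p, r) = 1257/r (M(p, r) = -(-1257)/r = 1257/r)
M(y, g) - 1*87720 = 1257/234 - 1*87720 = 1257*(1/234) - 87720 = 419/78 - 87720 = -6841741/78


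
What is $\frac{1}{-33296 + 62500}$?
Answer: $\frac{1}{29204} \approx 3.4242 \cdot 10^{-5}$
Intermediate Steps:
$\frac{1}{-33296 + 62500} = \frac{1}{29204}$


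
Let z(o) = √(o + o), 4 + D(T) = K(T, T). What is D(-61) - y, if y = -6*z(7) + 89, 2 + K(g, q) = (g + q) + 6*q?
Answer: -583 + 6*√14 ≈ -560.55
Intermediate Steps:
K(g, q) = -2 + g + 7*q (K(g, q) = -2 + ((g + q) + 6*q) = -2 + (g + 7*q) = -2 + g + 7*q)
D(T) = -6 + 8*T (D(T) = -4 + (-2 + T + 7*T) = -4 + (-2 + 8*T) = -6 + 8*T)
z(o) = √2*√o (z(o) = √(2*o) = √2*√o)
y = 89 - 6*√14 (y = -6*√2*√7 + 89 = -6*√14 + 89 = 89 - 6*√14 ≈ 66.550)
D(-61) - y = (-6 + 8*(-61)) - (89 - 6*√14) = (-6 - 488) + (-89 + 6*√14) = -494 + (-89 + 6*√14) = -583 + 6*√14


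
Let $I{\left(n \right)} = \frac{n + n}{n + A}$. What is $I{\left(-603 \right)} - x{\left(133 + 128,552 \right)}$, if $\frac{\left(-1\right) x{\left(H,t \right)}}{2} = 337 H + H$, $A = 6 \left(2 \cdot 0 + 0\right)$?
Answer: $176438$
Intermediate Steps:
$A = 0$ ($A = 6 \left(0 + 0\right) = 6 \cdot 0 = 0$)
$I{\left(n \right)} = 2$ ($I{\left(n \right)} = \frac{n + n}{n + 0} = \frac{2 n}{n} = 2$)
$x{\left(H,t \right)} = - 676 H$ ($x{\left(H,t \right)} = - 2 \left(337 H + H\right) = - 2 \cdot 338 H = - 676 H$)
$I{\left(-603 \right)} - x{\left(133 + 128,552 \right)} = 2 - - 676 \left(133 + 128\right) = 2 - \left(-676\right) 261 = 2 - -176436 = 2 + 176436 = 176438$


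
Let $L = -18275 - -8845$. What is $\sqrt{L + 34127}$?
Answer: $\sqrt{24697} \approx 157.15$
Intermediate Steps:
$L = -9430$ ($L = -18275 + 8845 = -9430$)
$\sqrt{L + 34127} = \sqrt{-9430 + 34127} = \sqrt{24697}$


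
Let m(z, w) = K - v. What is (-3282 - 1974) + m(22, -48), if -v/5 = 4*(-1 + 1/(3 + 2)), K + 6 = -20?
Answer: -5298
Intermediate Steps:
K = -26 (K = -6 - 20 = -26)
v = 16 (v = -20*(-1 + 1/(3 + 2)) = -20*(-1 + 1/5) = -20*(-1 + ⅕) = -20*(-4)/5 = -5*(-16/5) = 16)
m(z, w) = -42 (m(z, w) = -26 - 1*16 = -26 - 16 = -42)
(-3282 - 1974) + m(22, -48) = (-3282 - 1974) - 42 = -5256 - 42 = -5298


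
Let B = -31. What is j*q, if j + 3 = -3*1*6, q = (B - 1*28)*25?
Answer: 30975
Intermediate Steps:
q = -1475 (q = (-31 - 1*28)*25 = (-31 - 28)*25 = -59*25 = -1475)
j = -21 (j = -3 - 3*1*6 = -3 - 3*6 = -3 - 18 = -21)
j*q = -21*(-1475) = 30975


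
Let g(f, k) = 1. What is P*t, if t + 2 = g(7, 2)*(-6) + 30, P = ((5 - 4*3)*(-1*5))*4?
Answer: 3080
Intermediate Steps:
P = 140 (P = ((5 - 12)*(-5))*4 = -7*(-5)*4 = 35*4 = 140)
t = 22 (t = -2 + (1*(-6) + 30) = -2 + (-6 + 30) = -2 + 24 = 22)
P*t = 140*22 = 3080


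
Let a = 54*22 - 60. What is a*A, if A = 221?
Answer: 249288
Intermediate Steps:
a = 1128 (a = 1188 - 60 = 1128)
a*A = 1128*221 = 249288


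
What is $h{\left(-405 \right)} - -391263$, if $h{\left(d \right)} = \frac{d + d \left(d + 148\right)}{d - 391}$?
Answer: $\frac{77835417}{199} \approx 3.9113 \cdot 10^{5}$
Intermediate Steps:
$h{\left(d \right)} = \frac{d + d \left(148 + d\right)}{-391 + d}$
$h{\left(-405 \right)} - -391263 = - \frac{405 \left(149 - 405\right)}{-391 - 405} - -391263 = \left(-405\right) \frac{1}{-796} \left(-256\right) + 391263 = \left(-405\right) \left(- \frac{1}{796}\right) \left(-256\right) + 391263 = - \frac{25920}{199} + 391263 = \frac{77835417}{199}$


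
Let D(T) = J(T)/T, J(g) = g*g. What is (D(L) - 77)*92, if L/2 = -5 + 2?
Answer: -7636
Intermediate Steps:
J(g) = g**2
L = -6 (L = 2*(-5 + 2) = 2*(-3) = -6)
D(T) = T (D(T) = T**2/T = T)
(D(L) - 77)*92 = (-6 - 77)*92 = -83*92 = -7636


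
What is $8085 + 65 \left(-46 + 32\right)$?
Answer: $7175$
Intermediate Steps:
$8085 + 65 \left(-46 + 32\right) = 8085 + 65 \left(-14\right) = 8085 - 910 = 7175$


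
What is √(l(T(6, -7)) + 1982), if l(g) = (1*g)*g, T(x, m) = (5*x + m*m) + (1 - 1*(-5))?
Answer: 3*√1023 ≈ 95.953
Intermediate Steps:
T(x, m) = 6 + m² + 5*x (T(x, m) = (5*x + m²) + (1 + 5) = (m² + 5*x) + 6 = 6 + m² + 5*x)
l(g) = g² (l(g) = g*g = g²)
√(l(T(6, -7)) + 1982) = √((6 + (-7)² + 5*6)² + 1982) = √((6 + 49 + 30)² + 1982) = √(85² + 1982) = √(7225 + 1982) = √9207 = 3*√1023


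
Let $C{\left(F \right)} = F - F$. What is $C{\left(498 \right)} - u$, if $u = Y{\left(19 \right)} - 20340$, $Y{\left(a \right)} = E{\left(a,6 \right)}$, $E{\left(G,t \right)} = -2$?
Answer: $20342$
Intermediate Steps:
$Y{\left(a \right)} = -2$
$u = -20342$ ($u = -2 - 20340 = -20342$)
$C{\left(F \right)} = 0$
$C{\left(498 \right)} - u = 0 - -20342 = 0 + 20342 = 20342$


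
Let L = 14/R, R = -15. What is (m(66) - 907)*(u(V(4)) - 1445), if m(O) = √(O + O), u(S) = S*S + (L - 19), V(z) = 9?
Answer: 18828413/15 - 41518*√33/15 ≈ 1.2393e+6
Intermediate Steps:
L = -14/15 (L = 14/(-15) = 14*(-1/15) = -14/15 ≈ -0.93333)
u(S) = -299/15 + S² (u(S) = S*S + (-14/15 - 19) = S² - 299/15 = -299/15 + S²)
m(O) = √2*√O (m(O) = √(2*O) = √2*√O)
(m(66) - 907)*(u(V(4)) - 1445) = (√2*√66 - 907)*((-299/15 + 9²) - 1445) = (2*√33 - 907)*((-299/15 + 81) - 1445) = (-907 + 2*√33)*(916/15 - 1445) = (-907 + 2*√33)*(-20759/15) = 18828413/15 - 41518*√33/15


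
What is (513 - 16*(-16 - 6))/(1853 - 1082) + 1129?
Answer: 871324/771 ≈ 1130.1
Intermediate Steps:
(513 - 16*(-16 - 6))/(1853 - 1082) + 1129 = (513 - 16*(-22))/771 + 1129 = (513 + 352)*(1/771) + 1129 = 865*(1/771) + 1129 = 865/771 + 1129 = 871324/771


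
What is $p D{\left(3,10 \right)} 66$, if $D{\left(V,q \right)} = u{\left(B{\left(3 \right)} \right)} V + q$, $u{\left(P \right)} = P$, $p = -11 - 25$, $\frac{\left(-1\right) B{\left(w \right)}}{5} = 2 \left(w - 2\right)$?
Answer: $47520$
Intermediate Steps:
$B{\left(w \right)} = 20 - 10 w$ ($B{\left(w \right)} = - 5 \cdot 2 \left(w - 2\right) = - 5 \cdot 2 \left(-2 + w\right) = - 5 \left(-4 + 2 w\right) = 20 - 10 w$)
$p = -36$ ($p = -11 - 25 = -36$)
$D{\left(V,q \right)} = q - 10 V$ ($D{\left(V,q \right)} = \left(20 - 30\right) V + q = - 10 V + q = q - 10 V$)
$p D{\left(3,10 \right)} 66 = - 36 \left(10 - 30\right) 66 = \left(-36\right) \left(-20\right) 66 = 720 \cdot 66 = 47520$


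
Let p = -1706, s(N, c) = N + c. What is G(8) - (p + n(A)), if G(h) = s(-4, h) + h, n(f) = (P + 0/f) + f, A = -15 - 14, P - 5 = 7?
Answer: 1735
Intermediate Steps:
P = 12 (P = 5 + 7 = 12)
A = -29
n(f) = 12 + f (n(f) = (12 + 0/f) + f = (12 + 0) + f = 12 + f)
G(h) = -4 + 2*h (G(h) = (-4 + h) + h = -4 + 2*h)
G(8) - (p + n(A)) = (-4 + 2*8) - (-1706 + (12 - 29)) = (-4 + 16) - (-1706 - 17) = 12 - 1*(-1723) = 12 + 1723 = 1735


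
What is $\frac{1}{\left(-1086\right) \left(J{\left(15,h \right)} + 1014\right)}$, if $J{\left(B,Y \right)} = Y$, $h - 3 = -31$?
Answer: $- \frac{1}{1070796} \approx -9.3388 \cdot 10^{-7}$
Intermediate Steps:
$h = -28$ ($h = 3 - 31 = -28$)
$\frac{1}{\left(-1086\right) \left(J{\left(15,h \right)} + 1014\right)} = \frac{1}{\left(-1086\right) \left(-28 + 1014\right)} = \frac{1}{\left(-1086\right) 986} = \frac{1}{-1070796} = - \frac{1}{1070796}$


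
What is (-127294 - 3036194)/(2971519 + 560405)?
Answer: -263624/294327 ≈ -0.89568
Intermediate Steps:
(-127294 - 3036194)/(2971519 + 560405) = -3163488/3531924 = -3163488*1/3531924 = -263624/294327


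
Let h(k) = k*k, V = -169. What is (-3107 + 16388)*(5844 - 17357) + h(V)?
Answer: -152875592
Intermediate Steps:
h(k) = k**2
(-3107 + 16388)*(5844 - 17357) + h(V) = (-3107 + 16388)*(5844 - 17357) + (-169)**2 = 13281*(-11513) + 28561 = -152904153 + 28561 = -152875592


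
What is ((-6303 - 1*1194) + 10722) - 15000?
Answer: -11775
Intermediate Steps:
((-6303 - 1*1194) + 10722) - 15000 = ((-6303 - 1194) + 10722) - 15000 = (-7497 + 10722) - 15000 = 3225 - 15000 = -11775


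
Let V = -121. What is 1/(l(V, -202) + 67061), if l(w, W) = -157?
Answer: 1/66904 ≈ 1.4947e-5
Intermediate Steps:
1/(l(V, -202) + 67061) = 1/(-157 + 67061) = 1/66904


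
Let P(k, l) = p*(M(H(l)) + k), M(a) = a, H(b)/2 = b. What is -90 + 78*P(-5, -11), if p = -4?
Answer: 8334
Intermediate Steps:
H(b) = 2*b
P(k, l) = -8*l - 4*k (P(k, l) = -4*(2*l + k) = -4*(k + 2*l) = -8*l - 4*k)
-90 + 78*P(-5, -11) = -90 + 78*(-8*(-11) - 4*(-5)) = -90 + 78*(88 + 20) = -90 + 78*108 = -90 + 8424 = 8334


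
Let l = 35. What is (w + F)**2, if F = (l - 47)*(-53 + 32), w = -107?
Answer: 21025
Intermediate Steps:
F = 252 (F = (35 - 47)*(-53 + 32) = -12*(-21) = 252)
(w + F)**2 = (-107 + 252)**2 = 145**2 = 21025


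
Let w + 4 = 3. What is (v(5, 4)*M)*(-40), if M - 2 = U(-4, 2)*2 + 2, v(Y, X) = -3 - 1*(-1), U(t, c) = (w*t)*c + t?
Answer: 960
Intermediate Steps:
w = -1 (w = -4 + 3 = -1)
U(t, c) = t - c*t (U(t, c) = (-t)*c + t = -c*t + t = t - c*t)
v(Y, X) = -2 (v(Y, X) = -3 + 1 = -2)
M = 12 (M = 2 + (-4*(1 - 1*2)*2 + 2) = 2 + (-4*(1 - 2)*2 + 2) = 2 + (-4*(-1)*2 + 2) = 2 + (4*2 + 2) = 2 + (8 + 2) = 2 + 10 = 12)
(v(5, 4)*M)*(-40) = -2*12*(-40) = -24*(-40) = 960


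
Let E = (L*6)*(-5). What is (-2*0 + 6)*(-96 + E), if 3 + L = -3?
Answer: 504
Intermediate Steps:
L = -6 (L = -3 - 3 = -6)
E = 180 (E = -6*6*(-5) = -36*(-5) = 180)
(-2*0 + 6)*(-96 + E) = (-2*0 + 6)*(-96 + 180) = (0 + 6)*84 = 6*84 = 504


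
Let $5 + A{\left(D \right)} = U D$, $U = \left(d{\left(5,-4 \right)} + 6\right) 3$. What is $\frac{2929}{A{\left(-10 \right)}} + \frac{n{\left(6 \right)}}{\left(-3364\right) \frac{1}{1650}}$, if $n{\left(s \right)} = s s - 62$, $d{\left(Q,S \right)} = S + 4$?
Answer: $- \frac{479164}{155585} \approx -3.0798$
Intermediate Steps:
$d{\left(Q,S \right)} = 4 + S$
$U = 18$ ($U = \left(\left(4 - 4\right) + 6\right) 3 = \left(0 + 6\right) 3 = 6 \cdot 3 = 18$)
$A{\left(D \right)} = -5 + 18 D$
$n{\left(s \right)} = -62 + s^{2}$ ($n{\left(s \right)} = s^{2} - 62 = -62 + s^{2}$)
$\frac{2929}{A{\left(-10 \right)}} + \frac{n{\left(6 \right)}}{\left(-3364\right) \frac{1}{1650}} = \frac{2929}{-5 + 18 \left(-10\right)} + \frac{-62 + 6^{2}}{\left(-3364\right) \frac{1}{1650}} = \frac{2929}{-5 - 180} + \frac{-62 + 36}{\left(-3364\right) \frac{1}{1650}} = \frac{2929}{-185} - \frac{26}{- \frac{1682}{825}} = 2929 \left(- \frac{1}{185}\right) - - \frac{10725}{841} = - \frac{2929}{185} + \frac{10725}{841} = - \frac{479164}{155585}$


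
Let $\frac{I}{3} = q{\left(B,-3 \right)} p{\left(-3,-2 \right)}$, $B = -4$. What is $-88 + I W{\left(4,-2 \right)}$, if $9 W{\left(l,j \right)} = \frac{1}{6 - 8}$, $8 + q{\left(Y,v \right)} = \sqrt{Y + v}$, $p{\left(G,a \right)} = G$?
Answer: $-92 + \frac{i \sqrt{7}}{2} \approx -92.0 + 1.3229 i$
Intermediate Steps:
$q{\left(Y,v \right)} = -8 + \sqrt{Y + v}$
$W{\left(l,j \right)} = - \frac{1}{18}$ ($W{\left(l,j \right)} = \frac{1}{9 \left(6 - 8\right)} = \frac{1}{9 \left(-2\right)} = \frac{1}{9} \left(- \frac{1}{2}\right) = - \frac{1}{18}$)
$I = 72 - 9 i \sqrt{7}$ ($I = 3 \left(-8 + \sqrt{-4 - 3}\right) \left(-3\right) = 3 \left(-8 + \sqrt{-7}\right) \left(-3\right) = 3 \left(-8 + i \sqrt{7}\right) \left(-3\right) = 3 \left(24 - 3 i \sqrt{7}\right) = 72 - 9 i \sqrt{7} \approx 72.0 - 23.812 i$)
$-88 + I W{\left(4,-2 \right)} = -88 + \left(72 - 9 i \sqrt{7}\right) \left(- \frac{1}{18}\right) = -88 - \left(4 - \frac{i \sqrt{7}}{2}\right) = -92 + \frac{i \sqrt{7}}{2}$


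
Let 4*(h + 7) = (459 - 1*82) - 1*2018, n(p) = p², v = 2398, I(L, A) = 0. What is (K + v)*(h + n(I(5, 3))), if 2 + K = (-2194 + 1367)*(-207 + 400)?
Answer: 262391835/4 ≈ 6.5598e+7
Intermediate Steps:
K = -159613 (K = -2 + (-2194 + 1367)*(-207 + 400) = -2 - 827*193 = -2 - 159611 = -159613)
h = -1669/4 (h = -7 + ((459 - 1*82) - 1*2018)/4 = -7 + ((459 - 82) - 2018)/4 = -7 + (377 - 2018)/4 = -7 + (¼)*(-1641) = -7 - 1641/4 = -1669/4 ≈ -417.25)
(K + v)*(h + n(I(5, 3))) = (-159613 + 2398)*(-1669/4 + 0²) = -157215*(-1669/4 + 0) = -157215*(-1669/4) = 262391835/4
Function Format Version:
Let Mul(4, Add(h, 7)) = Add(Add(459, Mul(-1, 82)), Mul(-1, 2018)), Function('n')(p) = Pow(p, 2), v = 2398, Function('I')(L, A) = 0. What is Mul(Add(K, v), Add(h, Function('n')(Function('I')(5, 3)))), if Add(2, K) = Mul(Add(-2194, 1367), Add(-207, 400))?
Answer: Rational(262391835, 4) ≈ 6.5598e+7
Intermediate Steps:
K = -159613 (K = Add(-2, Mul(Add(-2194, 1367), Add(-207, 400))) = Add(-2, Mul(-827, 193)) = Add(-2, -159611) = -159613)
h = Rational(-1669, 4) (h = Add(-7, Mul(Rational(1, 4), Add(Add(459, Mul(-1, 82)), Mul(-1, 2018)))) = Add(-7, Mul(Rational(1, 4), Add(Add(459, -82), -2018))) = Add(-7, Mul(Rational(1, 4), Add(377, -2018))) = Add(-7, Mul(Rational(1, 4), -1641)) = Add(-7, Rational(-1641, 4)) = Rational(-1669, 4) ≈ -417.25)
Mul(Add(K, v), Add(h, Function('n')(Function('I')(5, 3)))) = Mul(Add(-159613, 2398), Add(Rational(-1669, 4), Pow(0, 2))) = Mul(-157215, Add(Rational(-1669, 4), 0)) = Mul(-157215, Rational(-1669, 4)) = Rational(262391835, 4)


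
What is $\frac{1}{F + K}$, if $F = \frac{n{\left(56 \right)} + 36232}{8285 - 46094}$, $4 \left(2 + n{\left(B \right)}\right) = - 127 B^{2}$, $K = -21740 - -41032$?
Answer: $\frac{37809}{729474566} \approx 5.183 \cdot 10^{-5}$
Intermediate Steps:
$K = 19292$ ($K = -21740 + 41032 = 19292$)
$n{\left(B \right)} = -2 - \frac{127 B^{2}}{4}$ ($n{\left(B \right)} = -2 + \frac{\left(-127\right) B^{2}}{4} = -2 - \frac{127 B^{2}}{4}$)
$F = \frac{63338}{37809}$ ($F = \frac{\left(-2 - \frac{127 \cdot 56^{2}}{4}\right) + 36232}{8285 - 46094} = \frac{\left(-2 - 99568\right) + 36232}{-37809} = \left(\left(-2 - 99568\right) + 36232\right) \left(- \frac{1}{37809}\right) = \left(-99570 + 36232\right) \left(- \frac{1}{37809}\right) = \left(-63338\right) \left(- \frac{1}{37809}\right) = \frac{63338}{37809} \approx 1.6752$)
$\frac{1}{F + K} = \frac{1}{\frac{63338}{37809} + 19292} = \frac{1}{\frac{729474566}{37809}} = \frac{37809}{729474566}$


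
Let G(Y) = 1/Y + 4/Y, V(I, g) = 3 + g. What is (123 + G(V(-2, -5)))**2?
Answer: 58081/4 ≈ 14520.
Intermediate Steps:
G(Y) = 5/Y (G(Y) = 1/Y + 4/Y = 5/Y)
(123 + G(V(-2, -5)))**2 = (123 + 5/(3 - 5))**2 = (123 + 5/(-2))**2 = (123 + 5*(-1/2))**2 = (123 - 5/2)**2 = (241/2)**2 = 58081/4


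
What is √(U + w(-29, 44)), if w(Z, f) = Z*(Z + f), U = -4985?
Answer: 2*I*√1355 ≈ 73.621*I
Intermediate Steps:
√(U + w(-29, 44)) = √(-4985 - 29*(-29 + 44)) = √(-4985 - 29*15) = √(-4985 - 435) = √(-5420) = 2*I*√1355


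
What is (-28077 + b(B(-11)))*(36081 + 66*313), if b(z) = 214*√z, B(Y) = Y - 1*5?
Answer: -1593060903 + 48568584*I ≈ -1.5931e+9 + 4.8569e+7*I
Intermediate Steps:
B(Y) = -5 + Y (B(Y) = Y - 5 = -5 + Y)
(-28077 + b(B(-11)))*(36081 + 66*313) = (-28077 + 214*√(-5 - 11))*(36081 + 66*313) = (-28077 + 214*√(-16))*(36081 + 20658) = (-28077 + 214*(4*I))*56739 = (-28077 + 856*I)*56739 = -1593060903 + 48568584*I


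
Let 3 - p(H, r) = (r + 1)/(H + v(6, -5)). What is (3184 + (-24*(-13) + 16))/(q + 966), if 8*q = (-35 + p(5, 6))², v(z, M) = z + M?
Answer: 1011456/317809 ≈ 3.1826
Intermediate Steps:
v(z, M) = M + z
p(H, r) = 3 - (1 + r)/(1 + H) (p(H, r) = 3 - (r + 1)/(H + (-5 + 6)) = 3 - (1 + r)/(H + 1) = 3 - (1 + r)/(1 + H))
q = 39601/288 (q = (-35 + (2 - 1*6 + 3*5)/(1 + 5))²/8 = (-35 + (2 - 6 + 15)/6)²/8 = (-35 + (⅙)*11)²/8 = (-35 + 11/6)²/8 = (-199/6)²/8 = (⅛)*(39601/36) = 39601/288 ≈ 137.50)
(3184 + (-24*(-13) + 16))/(q + 966) = (3184 + (-24*(-13) + 16))/(39601/288 + 966) = (3184 + (312 + 16))/(317809/288) = (3184 + 328)*(288/317809) = 3512*(288/317809) = 1011456/317809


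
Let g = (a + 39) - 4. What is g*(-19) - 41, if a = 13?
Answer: -953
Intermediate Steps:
g = 48 (g = (13 + 39) - 4 = 52 - 4 = 48)
g*(-19) - 41 = 48*(-19) - 41 = -912 - 41 = -953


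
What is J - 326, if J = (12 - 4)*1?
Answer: -318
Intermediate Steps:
J = 8 (J = 8*1 = 8)
J - 326 = 8 - 326 = -318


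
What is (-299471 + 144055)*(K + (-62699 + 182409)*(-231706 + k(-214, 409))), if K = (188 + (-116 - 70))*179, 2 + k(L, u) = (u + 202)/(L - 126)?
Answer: 73285738835903132/17 ≈ 4.3109e+15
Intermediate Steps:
k(L, u) = -2 + (202 + u)/(-126 + L) (k(L, u) = -2 + (u + 202)/(L - 126) = -2 + (202 + u)/(-126 + L))
K = 358 (K = (188 - 186)*179 = 2*179 = 358)
(-299471 + 144055)*(K + (-62699 + 182409)*(-231706 + k(-214, 409))) = (-299471 + 144055)*(358 + (-62699 + 182409)*(-231706 + (454 + 409 - 2*(-214))/(-126 - 214))) = -155416*(358 + 119710*(-231706 + (454 + 409 + 428)/(-340))) = -155416*(358 + 119710*(-231706 - 1/340*1291)) = -155416*(358 + 119710*(-231706 - 1291/340)) = -155416*(358 + 119710*(-78781331/340)) = -155416*(358 - 943091313401/34) = -155416*(-943091301229/34) = 73285738835903132/17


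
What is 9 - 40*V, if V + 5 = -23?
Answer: 1129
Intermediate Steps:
V = -28 (V = -5 - 23 = -28)
9 - 40*V = 9 - 40*(-28) = 9 + 1120 = 1129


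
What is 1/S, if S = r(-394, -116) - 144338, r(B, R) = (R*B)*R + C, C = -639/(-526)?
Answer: -526/2864596413 ≈ -1.8362e-7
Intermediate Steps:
C = 639/526 (C = -639*(-1/526) = 639/526 ≈ 1.2148)
r(B, R) = 639/526 + B*R² (r(B, R) = (R*B)*R + 639/526 = (B*R)*R + 639/526 = B*R² + 639/526 = 639/526 + B*R²)
S = -2864596413/526 (S = (639/526 - 394*(-116)²) - 144338 = (639/526 - 394*13456) - 144338 = (639/526 - 5301664) - 144338 = -2788674625/526 - 144338 = -2864596413/526 ≈ -5.4460e+6)
1/S = 1/(-2864596413/526) = -526/2864596413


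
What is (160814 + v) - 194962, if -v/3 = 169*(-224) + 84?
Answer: 79168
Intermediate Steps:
v = 113316 (v = -3*(169*(-224) + 84) = -3*(-37856 + 84) = -3*(-37772) = 113316)
(160814 + v) - 194962 = (160814 + 113316) - 194962 = 274130 - 194962 = 79168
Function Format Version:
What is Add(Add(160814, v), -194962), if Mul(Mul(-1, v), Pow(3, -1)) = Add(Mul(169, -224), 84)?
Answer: 79168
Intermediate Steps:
v = 113316 (v = Mul(-3, Add(Mul(169, -224), 84)) = Mul(-3, Add(-37856, 84)) = Mul(-3, -37772) = 113316)
Add(Add(160814, v), -194962) = Add(Add(160814, 113316), -194962) = Add(274130, -194962) = 79168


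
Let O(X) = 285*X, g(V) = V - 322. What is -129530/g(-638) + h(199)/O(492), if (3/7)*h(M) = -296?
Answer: 454050839/3365280 ≈ 134.92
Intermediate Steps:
g(V) = -322 + V
h(M) = -2072/3 (h(M) = (7/3)*(-296) = -2072/3)
-129530/g(-638) + h(199)/O(492) = -129530/(-322 - 638) - 2072/(3*(285*492)) = -129530/(-960) - 2072/3/140220 = -129530*(-1/960) - 2072/3*1/140220 = 12953/96 - 518/105165 = 454050839/3365280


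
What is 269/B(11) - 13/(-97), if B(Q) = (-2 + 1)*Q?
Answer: -25950/1067 ≈ -24.321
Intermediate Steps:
B(Q) = -Q
269/B(11) - 13/(-97) = 269/((-1*11)) - 13/(-97) = 269/(-11) - 13*(-1/97) = 269*(-1/11) + 13/97 = -269/11 + 13/97 = -25950/1067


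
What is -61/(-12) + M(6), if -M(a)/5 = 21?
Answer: -1199/12 ≈ -99.917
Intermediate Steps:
M(a) = -105 (M(a) = -5*21 = -105)
-61/(-12) + M(6) = -61/(-12) - 105 = -61*(-1/12) - 105 = 61/12 - 105 = -1199/12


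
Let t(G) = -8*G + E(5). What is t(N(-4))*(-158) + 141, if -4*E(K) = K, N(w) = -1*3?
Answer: -6907/2 ≈ -3453.5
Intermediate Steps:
N(w) = -3
E(K) = -K/4
t(G) = -5/4 - 8*G (t(G) = -8*G - ¼*5 = -8*G - 5/4 = -5/4 - 8*G)
t(N(-4))*(-158) + 141 = (-5/4 - 8*(-3))*(-158) + 141 = (-5/4 + 24)*(-158) + 141 = (91/4)*(-158) + 141 = -7189/2 + 141 = -6907/2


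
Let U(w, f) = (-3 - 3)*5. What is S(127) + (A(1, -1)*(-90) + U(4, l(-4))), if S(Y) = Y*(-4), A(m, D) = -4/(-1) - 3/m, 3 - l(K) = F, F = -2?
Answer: -628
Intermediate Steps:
l(K) = 5 (l(K) = 3 - 1*(-2) = 3 + 2 = 5)
A(m, D) = 4 - 3/m (A(m, D) = -4*(-1) - 3/m = 4 - 3/m)
U(w, f) = -30 (U(w, f) = -6*5 = -30)
S(Y) = -4*Y
S(127) + (A(1, -1)*(-90) + U(4, l(-4))) = -4*127 + ((4 - 3/1)*(-90) - 30) = -508 + ((4 - 3*1)*(-90) - 30) = -508 + ((4 - 3)*(-90) - 30) = -508 + (1*(-90) - 30) = -508 + (-90 - 30) = -508 - 120 = -628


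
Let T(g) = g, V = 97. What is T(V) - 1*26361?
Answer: -26264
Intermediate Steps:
T(V) - 1*26361 = 97 - 1*26361 = 97 - 26361 = -26264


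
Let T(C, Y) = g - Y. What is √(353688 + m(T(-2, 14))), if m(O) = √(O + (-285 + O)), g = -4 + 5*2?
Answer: √(353688 + I*√301) ≈ 594.72 + 0.01*I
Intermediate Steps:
g = 6 (g = -4 + 10 = 6)
T(C, Y) = 6 - Y
m(O) = √(-285 + 2*O)
√(353688 + m(T(-2, 14))) = √(353688 + √(-285 + 2*(6 - 1*14))) = √(353688 + √(-285 + 2*(6 - 14))) = √(353688 + √(-285 + 2*(-8))) = √(353688 + √(-285 - 16)) = √(353688 + √(-301)) = √(353688 + I*√301)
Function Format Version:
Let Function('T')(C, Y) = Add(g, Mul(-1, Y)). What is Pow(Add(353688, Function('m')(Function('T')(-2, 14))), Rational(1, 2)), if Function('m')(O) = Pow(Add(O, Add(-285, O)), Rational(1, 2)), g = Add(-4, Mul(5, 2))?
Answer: Pow(Add(353688, Mul(I, Pow(301, Rational(1, 2)))), Rational(1, 2)) ≈ Add(594.72, Mul(0.01, I))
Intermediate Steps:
g = 6 (g = Add(-4, 10) = 6)
Function('T')(C, Y) = Add(6, Mul(-1, Y))
Function('m')(O) = Pow(Add(-285, Mul(2, O)), Rational(1, 2))
Pow(Add(353688, Function('m')(Function('T')(-2, 14))), Rational(1, 2)) = Pow(Add(353688, Pow(Add(-285, Mul(2, Add(6, Mul(-1, 14)))), Rational(1, 2))), Rational(1, 2)) = Pow(Add(353688, Pow(Add(-285, Mul(2, Add(6, -14))), Rational(1, 2))), Rational(1, 2)) = Pow(Add(353688, Pow(Add(-285, Mul(2, -8)), Rational(1, 2))), Rational(1, 2)) = Pow(Add(353688, Pow(Add(-285, -16), Rational(1, 2))), Rational(1, 2)) = Pow(Add(353688, Pow(-301, Rational(1, 2))), Rational(1, 2)) = Pow(Add(353688, Mul(I, Pow(301, Rational(1, 2)))), Rational(1, 2))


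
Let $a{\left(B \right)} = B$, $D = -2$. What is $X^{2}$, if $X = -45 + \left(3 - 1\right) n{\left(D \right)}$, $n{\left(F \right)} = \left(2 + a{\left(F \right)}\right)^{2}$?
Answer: $2025$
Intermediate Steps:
$n{\left(F \right)} = \left(2 + F\right)^{2}$
$X = -45$ ($X = -45 + \left(3 - 1\right) \left(2 - 2\right)^{2} = -45 + 2 \cdot 0^{2} = -45 + 2 \cdot 0 = -45 + 0 = -45$)
$X^{2} = \left(-45\right)^{2} = 2025$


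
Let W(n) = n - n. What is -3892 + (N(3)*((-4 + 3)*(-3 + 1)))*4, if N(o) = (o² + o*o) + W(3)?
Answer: -3748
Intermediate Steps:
W(n) = 0
N(o) = 2*o² (N(o) = (o² + o*o) + 0 = (o² + o²) + 0 = 2*o² + 0 = 2*o²)
-3892 + (N(3)*((-4 + 3)*(-3 + 1)))*4 = -3892 + ((2*3²)*((-4 + 3)*(-3 + 1)))*4 = -3892 + ((2*9)*(-1*(-2)))*4 = -3892 + (18*2)*4 = -3892 + 36*4 = -3892 + 144 = -3748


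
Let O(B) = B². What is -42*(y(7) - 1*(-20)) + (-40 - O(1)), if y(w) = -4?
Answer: -713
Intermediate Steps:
-42*(y(7) - 1*(-20)) + (-40 - O(1)) = -42*(-4 - 1*(-20)) + (-40 - 1*1²) = -42*(-4 + 20) + (-40 - 1*1) = -42*16 + (-40 - 1) = -672 - 41 = -713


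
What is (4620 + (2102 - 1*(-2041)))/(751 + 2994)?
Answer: 8763/3745 ≈ 2.3399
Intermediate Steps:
(4620 + (2102 - 1*(-2041)))/(751 + 2994) = (4620 + (2102 + 2041))/3745 = (4620 + 4143)*(1/3745) = 8763*(1/3745) = 8763/3745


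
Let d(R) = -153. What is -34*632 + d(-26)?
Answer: -21641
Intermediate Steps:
-34*632 + d(-26) = -34*632 - 153 = -21488 - 153 = -21641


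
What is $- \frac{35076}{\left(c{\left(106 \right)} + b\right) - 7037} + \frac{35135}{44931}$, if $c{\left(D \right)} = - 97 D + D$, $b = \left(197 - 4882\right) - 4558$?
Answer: $\frac{626382829}{297173634} \approx 2.1078$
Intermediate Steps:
$b = -9243$ ($b = -4685 - 4558 = -9243$)
$c{\left(D \right)} = - 96 D$
$- \frac{35076}{\left(c{\left(106 \right)} + b\right) - 7037} + \frac{35135}{44931} = - \frac{35076}{\left(\left(-96\right) 106 - 9243\right) - 7037} + \frac{35135}{44931} = - \frac{35076}{\left(-10176 - 9243\right) - 7037} + 35135 \cdot \frac{1}{44931} = - \frac{35076}{-19419 - 7037} + \frac{35135}{44931} = - \frac{35076}{-26456} + \frac{35135}{44931} = \left(-35076\right) \left(- \frac{1}{26456}\right) + \frac{35135}{44931} = \frac{8769}{6614} + \frac{35135}{44931} = \frac{626382829}{297173634}$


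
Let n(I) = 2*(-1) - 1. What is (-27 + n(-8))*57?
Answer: -1710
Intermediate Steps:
n(I) = -3 (n(I) = -2 - 1 = -3)
(-27 + n(-8))*57 = (-27 - 3)*57 = -30*57 = -1710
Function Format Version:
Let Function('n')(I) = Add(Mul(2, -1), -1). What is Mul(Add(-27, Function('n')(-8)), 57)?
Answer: -1710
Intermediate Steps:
Function('n')(I) = -3 (Function('n')(I) = Add(-2, -1) = -3)
Mul(Add(-27, Function('n')(-8)), 57) = Mul(Add(-27, -3), 57) = Mul(-30, 57) = -1710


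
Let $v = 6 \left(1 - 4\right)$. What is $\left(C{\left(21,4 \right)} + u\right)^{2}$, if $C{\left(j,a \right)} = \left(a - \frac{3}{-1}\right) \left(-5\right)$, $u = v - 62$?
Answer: $13225$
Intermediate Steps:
$v = -18$ ($v = 6 \left(-3\right) = -18$)
$u = -80$ ($u = -18 - 62 = -80$)
$C{\left(j,a \right)} = -15 - 5 a$ ($C{\left(j,a \right)} = \left(a - -3\right) \left(-5\right) = \left(a + 3\right) \left(-5\right) = \left(3 + a\right) \left(-5\right) = -15 - 5 a$)
$\left(C{\left(21,4 \right)} + u\right)^{2} = \left(\left(-15 - 20\right) - 80\right)^{2} = \left(-35 - 80\right)^{2} = \left(-115\right)^{2} = 13225$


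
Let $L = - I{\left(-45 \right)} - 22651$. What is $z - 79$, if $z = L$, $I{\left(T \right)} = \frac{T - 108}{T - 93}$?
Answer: $- \frac{1045631}{46} \approx -22731.0$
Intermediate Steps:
$I{\left(T \right)} = \frac{-108 + T}{-93 + T}$
$L = - \frac{1041997}{46}$ ($L = - \frac{-108 - 45}{-93 - 45} - 22651 = - \frac{-153}{-138} - 22651 = - \frac{\left(-1\right) \left(-153\right)}{138} - 22651 = \left(-1\right) \frac{51}{46} - 22651 = - \frac{51}{46} - 22651 = - \frac{1041997}{46} \approx -22652.0$)
$z = - \frac{1041997}{46} \approx -22652.0$
$z - 79 = - \frac{1041997}{46} - 79 = - \frac{1045631}{46}$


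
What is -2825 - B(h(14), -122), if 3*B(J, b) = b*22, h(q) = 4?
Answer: -5791/3 ≈ -1930.3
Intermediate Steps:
B(J, b) = 22*b/3 (B(J, b) = (b*22)/3 = (22*b)/3 = 22*b/3)
-2825 - B(h(14), -122) = -2825 - 22*(-122)/3 = -2825 - 1*(-2684/3) = -2825 + 2684/3 = -5791/3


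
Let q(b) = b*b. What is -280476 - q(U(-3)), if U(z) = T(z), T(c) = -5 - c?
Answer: -280480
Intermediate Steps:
U(z) = -5 - z
q(b) = b²
-280476 - q(U(-3)) = -280476 - (-5 - 1*(-3))² = -280476 - (-5 + 3)² = -280476 - 1*(-2)² = -280476 - 1*4 = -280476 - 4 = -280480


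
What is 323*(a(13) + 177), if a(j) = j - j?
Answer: 57171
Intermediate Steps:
a(j) = 0
323*(a(13) + 177) = 323*(0 + 177) = 323*177 = 57171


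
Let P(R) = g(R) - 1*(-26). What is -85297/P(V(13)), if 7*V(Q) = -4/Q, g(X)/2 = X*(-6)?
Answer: -7762027/2414 ≈ -3215.4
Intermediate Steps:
g(X) = -12*X (g(X) = 2*(X*(-6)) = 2*(-6*X) = -12*X)
V(Q) = -4/(7*Q) (V(Q) = (-4/Q)/7 = -4/(7*Q))
P(R) = 26 - 12*R (P(R) = -12*R - 1*(-26) = -12*R + 26 = 26 - 12*R)
-85297/P(V(13)) = -85297/(26 - (-48)/(7*13)) = -85297/(26 - 12*(-4/91)) = -85297/(26 + 48/91) = -85297/2414/91 = -85297*91/2414 = -7762027/2414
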